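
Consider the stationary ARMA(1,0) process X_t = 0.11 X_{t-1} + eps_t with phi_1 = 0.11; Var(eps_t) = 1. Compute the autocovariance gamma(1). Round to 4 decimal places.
\gamma(1) = 0.1113

Multiply the model equation by X_{t-k} and take expectations. With theta_0 = psi_0 = 1 and psi_j the MA(infinity) weights, this gives
  gamma(k) - sum_i phi_i gamma(k-i) = c_k,
  c_k = sigma^2 * sum_{j=k..q} theta_j psi_{j-k}   (c_k = 0 for k > q),
using gamma(-m) = gamma(m).
Pure AR (q = 0): c_0 = sigma^2 = 1, c_k = 0 for k >= 1.
Equations for k = 0 and k = 1 (AR order 1):
  gamma(0) = phi_1 gamma(1) + c_0
  gamma(1) = phi_1 gamma(0) + c_1
Substituting the second into the first: gamma(0) (1 - phi_1^2) = c_0 + phi_1 c_1, so
  gamma(0) = c_0 / (1 - phi_1^2) = 1 / (1 - (0.11)^2) = 1 / 0.9879 = 1.012248.
  gamma(1) = phi_1 gamma(0) = (0.11)(1.012248) = 0.111347.
Therefore gamma(1) = 0.1113 (to 4 decimal places).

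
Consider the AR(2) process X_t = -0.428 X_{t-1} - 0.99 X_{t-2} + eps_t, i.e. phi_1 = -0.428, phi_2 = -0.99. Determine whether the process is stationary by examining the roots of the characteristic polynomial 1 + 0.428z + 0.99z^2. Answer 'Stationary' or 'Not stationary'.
\text{Stationary}

The AR(p) characteristic polynomial is P(z) = 1 + 0.428z + 0.99z^2.
Stationarity requires all roots to lie outside the unit circle, i.e. |z| > 1 for every root.
Set 1 + (0.428) z + (0.99) z^2 = 0, i.e. a z^2 + b z + c = 0 with a = 0.99, b = 0.428, c = 1.
Discriminant D = b^2 - 4ac = (0.428)^2 - 4*(0.99)*1 = 0.183184 - (3.96) = -3.776816.
D < 0, so the roots are the complex-conjugate pair z = (-b +/- i sqrt(-D)) / (2a) = -0.2162 +/- 0.9815i.
For a conjugate pair |z|^2 = z * conj(z) = (product of roots) = c/a = 1/(0.99) = 1.010101, so |z| = sqrt(1.010101) = 1.005 for both roots.
Moduli of all roots: 1.0050, 1.0050.
All moduli strictly greater than 1? Yes.
Verdict: Stationary.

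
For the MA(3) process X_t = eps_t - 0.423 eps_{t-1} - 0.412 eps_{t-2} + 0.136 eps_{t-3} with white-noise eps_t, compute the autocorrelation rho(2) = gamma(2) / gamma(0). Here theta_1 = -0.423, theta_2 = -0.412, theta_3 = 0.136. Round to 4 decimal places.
\rho(2) = -0.3434

For an MA(q) process with theta_0 = 1, the autocovariance is
  gamma(k) = sigma^2 * sum_{i=0..q-k} theta_i * theta_{i+k},
and rho(k) = gamma(k) / gamma(0). Sigma^2 cancels.
  numerator   = (1)*(-0.412) + (-0.423)*(0.136) = -0.469528.
  denominator = (1)^2 + (-0.423)^2 + (-0.412)^2 + (0.136)^2 = 1.367169.
  rho(2) = -0.469528 / 1.367169 = -0.3434.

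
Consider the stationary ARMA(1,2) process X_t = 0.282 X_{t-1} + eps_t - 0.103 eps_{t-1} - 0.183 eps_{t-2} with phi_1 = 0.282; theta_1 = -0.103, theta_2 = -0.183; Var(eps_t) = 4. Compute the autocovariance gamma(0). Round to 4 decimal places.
\gamma(0) = 4.2045

Multiply the model equation by X_{t-k} and take expectations. With theta_0 = psi_0 = 1 and psi_j the MA(infinity) weights, this gives
  gamma(k) - sum_i phi_i gamma(k-i) = c_k,
  c_k = sigma^2 * sum_{j=k..q} theta_j psi_{j-k}   (c_k = 0 for k > q),
using gamma(-m) = gamma(m).
psi-weights needed (psi_j = theta_j + sum_i phi_i psi_{j-i}):
  psi_1 = theta_1 + phi_1 = -0.103 + (0.282) = 0.179
  psi_2 = theta_2 + phi_1 psi_1 = -0.183 + (0.282)(0.179) = -0.132522
Right-hand sides:
  c_0 = sigma^2 (1 + theta_1 psi_1 + theta_2 psi_2) = 4 * (1 + (-0.103)(0.179) + (-0.183)(-0.132522)) = 4 * 1.005815 = 4.023258
  c_1 = sigma^2 (theta_1 + theta_2 psi_1) = 4 * (-0.103 + (-0.183)(0.179)) = -0.543028
  c_2 = sigma^2 theta_2 = 4 * (-0.183) = -0.732
Equations for k = 0 and k = 1 (AR order 1):
  gamma(0) = phi_1 gamma(1) + c_0
  gamma(1) = phi_1 gamma(0) + c_1
Substituting the second into the first: gamma(0) (1 - phi_1^2) = c_0 + phi_1 c_1, so
  gamma(0) = (c_0 + phi_1 c_1) / (1 - phi_1^2) = (4.023258 + (0.282)(-0.543028)) / (1 - (0.282)^2) = 3.870124 / 0.920476 = 4.204481.
Therefore gamma(0) = 4.2045 (to 4 decimal places).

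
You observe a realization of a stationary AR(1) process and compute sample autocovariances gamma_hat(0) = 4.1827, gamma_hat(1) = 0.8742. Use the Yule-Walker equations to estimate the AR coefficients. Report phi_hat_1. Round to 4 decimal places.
\hat\phi_{1} = 0.2090

The Yule-Walker equations for an AR(p) process read, in matrix form,
  Gamma_p phi = r_p,   with   (Gamma_p)_{ij} = gamma(|i - j|),
                       (r_p)_i = gamma(i),   i,j = 1..p.
Substitute the sample gammas (Toeplitz matrix and right-hand side of size 1):
  Gamma_p = [[4.1827]]
  r_p     = [0.8742]
With p = 1 this is the single equation gamma(0) phi_1 = gamma(1):
  phi_hat_1 = gamma(1) / gamma(0) = 0.8742 / 4.1827 = 0.2090.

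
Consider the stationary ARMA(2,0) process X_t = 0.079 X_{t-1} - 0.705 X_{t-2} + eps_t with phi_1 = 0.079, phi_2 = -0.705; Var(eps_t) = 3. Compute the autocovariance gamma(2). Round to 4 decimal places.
\gamma(2) = -4.1921

Multiply the model equation by X_{t-k} and take expectations. With theta_0 = psi_0 = 1 and psi_j the MA(infinity) weights, this gives
  gamma(k) - sum_i phi_i gamma(k-i) = c_k,
  c_k = sigma^2 * sum_{j=k..q} theta_j psi_{j-k}   (c_k = 0 for k > q),
using gamma(-m) = gamma(m).
Pure AR (q = 0): c_0 = sigma^2 = 3, c_k = 0 for k >= 1.
Equations for k = 0, 1, 2 (AR order 2, c_2 = 0):
  (E0) gamma(0) = phi_1 gamma(1) + phi_2 gamma(2) + c_0
  (E1) gamma(1) = phi_1 gamma(0) + phi_2 gamma(1) + c_1
  (E2) gamma(2) = phi_1 gamma(1) + phi_2 gamma(0)
From (E1): gamma(1) = A gamma(0) + B with
  A = phi_1 / (1 - phi_2) = 0.079 / 1.705 = 0.046334,   B = c_1 / (1 - phi_2) = 0 / 1.705 = 0.
Insert (E2) into (E0): gamma(0) (1 - phi_2^2) = phi_1 (1 + phi_2) gamma(1) + c_0.
  phi_1 (1 + phi_2) = (0.079)(0.295) = 0.023305,   1 - phi_2^2 = 0.502975.
Replace gamma(1) by A gamma(0) + B and collect gamma(0):
  gamma(0) [0.502975 - (0.023305)(0.046334)] = c_0 = 3
  gamma(0) * 0.501895 = 3
  gamma(0) = 3 / 0.501895 = 5.977344.
  gamma(1) = A gamma(0) = (0.046334)(5.977344) = 0.276956.
  gamma(2) = phi_1 gamma(1) + phi_2 gamma(0) = (0.079)(0.276956) + (-0.705)(5.977344) = -4.192148.
Therefore gamma(2) = -4.1921 (to 4 decimal places).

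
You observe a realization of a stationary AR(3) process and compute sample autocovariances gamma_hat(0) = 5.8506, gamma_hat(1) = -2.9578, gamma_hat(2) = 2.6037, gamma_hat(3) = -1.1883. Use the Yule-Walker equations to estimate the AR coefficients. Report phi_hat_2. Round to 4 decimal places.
\hat\phi_{2} = 0.3050

The Yule-Walker equations for an AR(p) process read, in matrix form,
  Gamma_p phi = r_p,   with   (Gamma_p)_{ij} = gamma(|i - j|),
                       (r_p)_i = gamma(i),   i,j = 1..p.
Substitute the sample gammas (Toeplitz matrix and right-hand side of size 3):
  Gamma_p = [[5.8506, -2.9578, 2.6037], [-2.9578, 5.8506, -2.9578], [2.6037, -2.9578, 5.8506]]
  r_p     = [-2.9578, 2.6037, -1.1883]
Written out (R1..R3):
  (R1) 5.8506 phi_1 - 2.9578 phi_2 + 2.6037 phi_3 = -2.9578
  (R2) -2.9578 phi_1 + 5.8506 phi_2 - 2.9578 phi_3 = 2.6037
  (R3) 2.6037 phi_1 - 2.9578 phi_2 + 5.8506 phi_3 = -1.1883
Gaussian elimination:
  R2 <- R2 - (-2.9578/5.8506) R1 = R2 - (-0.505555) R1:  4.355269 phi_2 - 1.641486 phi_3 = 1.108369
  R3 <- R3 - (2.6037/5.8506) R1 = R3 - (0.445031) R1:  -1.641486 phi_2 + 4.691872 phi_3 = 0.128014
  R3 <- R3 - (-1.641486/4.355269) R2 = R3 - (-0.376897) R2:  4.073201 phi_3 = 0.545754
Back-substitution:
  phi_hat_3 = 0.545754 / 4.073201 = 0.133987
  phi_hat_2 = (1.108369 - (-1.641486)(0.133987)) / 4.355269 = 0.304988
  phi_hat_1 = (-2.9578 - (-2.9578)(0.304988) - (2.6037)(0.133987)) / 5.8506 = -0.410995
So phi_hat = [-0.4110, 0.3050, 0.1340].
Therefore phi_hat_2 = 0.3050.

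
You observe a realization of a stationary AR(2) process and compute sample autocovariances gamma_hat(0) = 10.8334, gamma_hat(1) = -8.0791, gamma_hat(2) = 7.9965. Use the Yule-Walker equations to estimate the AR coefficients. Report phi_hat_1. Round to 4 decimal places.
\hat\phi_{1} = -0.4400

The Yule-Walker equations for an AR(p) process read, in matrix form,
  Gamma_p phi = r_p,   with   (Gamma_p)_{ij} = gamma(|i - j|),
                       (r_p)_i = gamma(i),   i,j = 1..p.
Substitute the sample gammas (Toeplitz matrix and right-hand side of size 2):
  Gamma_p = [[10.8334, -8.0791], [-8.0791, 10.8334]]
  r_p     = [-8.0791, 7.9965]
Written out:
  10.8334 phi_1 - 8.0791 phi_2 = -8.0791
  -8.0791 phi_1 + 10.8334 phi_2 = 7.9965
Solve by Cramer's rule:
  det = gamma(0)^2 - gamma(1)^2 = (10.8334)^2 - (-8.0791)^2 = 117.36255556 - 65.27185681 = 52.09069875
  phi_hat_1 = [gamma(1) gamma(0) - gamma(1) gamma(2)] / det = [(-8.0791)(10.8334) - (-8.0791)(7.9965)] / 52.09069875 = -22.91959879 / 52.09069875 = -0.44
  phi_hat_2 = [gamma(0) gamma(2) - gamma(1)^2] / det = [(10.8334)(7.9965) - (-8.0791)^2] / 52.09069875 = 21.35742629 / 52.09069875 = 0.41
So phi_hat = [-0.4400, 0.4100].
Therefore phi_hat_1 = -0.4400.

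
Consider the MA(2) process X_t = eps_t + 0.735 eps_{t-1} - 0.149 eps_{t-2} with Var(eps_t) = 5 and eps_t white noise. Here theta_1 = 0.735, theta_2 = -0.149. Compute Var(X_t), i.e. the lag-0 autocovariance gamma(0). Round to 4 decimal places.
\gamma(0) = 7.8121

For an MA(q) process X_t = eps_t + sum_i theta_i eps_{t-i} with
Var(eps_t) = sigma^2, the variance is
  gamma(0) = sigma^2 * (1 + sum_i theta_i^2).
  sum_i theta_i^2 = (0.735)^2 + (-0.149)^2 = 0.540225 + 0.022201 = 0.562426.
  gamma(0) = 5 * (1 + 0.562426) = 5 * 1.562426 = 7.81213, which rounds to 7.8121.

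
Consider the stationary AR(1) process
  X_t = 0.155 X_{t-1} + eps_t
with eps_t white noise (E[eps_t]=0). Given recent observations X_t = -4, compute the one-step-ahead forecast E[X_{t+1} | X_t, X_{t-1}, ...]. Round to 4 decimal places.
E[X_{t+1} \mid \mathcal F_t] = -0.6200

For an AR(p) model X_t = c + sum_i phi_i X_{t-i} + eps_t, the
one-step-ahead conditional mean is
  E[X_{t+1} | X_t, ...] = c + sum_i phi_i X_{t+1-i}.
Substitute known values:
  E[X_{t+1} | ...] = (0.155) * (-4)
                   = -0.6200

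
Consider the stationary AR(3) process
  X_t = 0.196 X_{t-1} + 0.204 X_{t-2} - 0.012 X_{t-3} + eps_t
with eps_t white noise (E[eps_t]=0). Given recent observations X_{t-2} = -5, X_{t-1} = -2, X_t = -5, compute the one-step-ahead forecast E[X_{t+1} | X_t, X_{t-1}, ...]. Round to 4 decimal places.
E[X_{t+1} \mid \mathcal F_t] = -1.3280

For an AR(p) model X_t = c + sum_i phi_i X_{t-i} + eps_t, the
one-step-ahead conditional mean is
  E[X_{t+1} | X_t, ...] = c + sum_i phi_i X_{t+1-i}.
Substitute known values:
  E[X_{t+1} | ...] = (0.196) * (-5) + (0.204) * (-2) + (-0.012) * (-5)
                   = -1.3280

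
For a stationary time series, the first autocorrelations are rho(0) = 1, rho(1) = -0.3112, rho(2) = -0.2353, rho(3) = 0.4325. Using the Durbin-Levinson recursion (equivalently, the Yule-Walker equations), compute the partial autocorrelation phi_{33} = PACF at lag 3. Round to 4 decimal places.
\phi_{33} = 0.2790

The PACF at lag k is phi_{kk}, the last component of the solution
to the Yule-Walker system G_k phi = r_k where
  (G_k)_{ij} = rho(|i - j|), (r_k)_i = rho(i), i,j = 1..k.
Equivalently, Durbin-Levinson gives phi_{kk} iteratively:
  phi_{11} = rho(1)
  phi_{kk} = [rho(k) - sum_{j=1..k-1} phi_{k-1,j} rho(k-j)]
            / [1 - sum_{j=1..k-1} phi_{k-1,j} rho(j)],
  phi_{k,j} = phi_{k-1,j} - phi_{kk} phi_{k-1,k-j},  j = 1..k-1.
Step k = 1:
  phi_11 = rho(1) = -0.3112.
Step k = 2:
  phi_22 = [rho(2) - phi_11 rho(1)] / [1 - phi_11 rho(1)] = [-0.2353 - (-0.3112)(-0.3112)] / [1 - (-0.3112)(-0.3112)]
         = -0.33214544 / 0.90315456 = -0.367761.
  Update: phi_21 = phi_11 - phi_22 phi_11 = -0.3112 - (-0.367761)(-0.3112) = -0.425647.
Step k = 3:
  phi_33 = [rho(3) - phi_21 rho(2) - phi_22 rho(1)] / [1 - phi_21 rho(1) - phi_22 rho(2)]
    numerator   = 0.4325 - (-0.425647)(-0.2353) - (-0.367761)(-0.3112) = 0.21789781
    denominator = 1 - (-0.425647)(-0.3112) - (-0.367761)(-0.2353) = 0.78100427
  phi_33 = 0.21789781 / 0.78100427 = 0.279.
Therefore phi_{33} = 0.2790.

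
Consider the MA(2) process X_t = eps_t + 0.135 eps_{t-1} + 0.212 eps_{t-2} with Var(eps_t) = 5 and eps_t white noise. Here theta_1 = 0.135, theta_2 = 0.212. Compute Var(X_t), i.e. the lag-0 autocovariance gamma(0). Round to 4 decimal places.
\gamma(0) = 5.3158

For an MA(q) process X_t = eps_t + sum_i theta_i eps_{t-i} with
Var(eps_t) = sigma^2, the variance is
  gamma(0) = sigma^2 * (1 + sum_i theta_i^2).
  sum_i theta_i^2 = (0.135)^2 + (0.212)^2 = 0.018225 + 0.044944 = 0.063169.
  gamma(0) = 5 * (1 + 0.063169) = 5 * 1.063169 = 5.315845, which rounds to 5.3158.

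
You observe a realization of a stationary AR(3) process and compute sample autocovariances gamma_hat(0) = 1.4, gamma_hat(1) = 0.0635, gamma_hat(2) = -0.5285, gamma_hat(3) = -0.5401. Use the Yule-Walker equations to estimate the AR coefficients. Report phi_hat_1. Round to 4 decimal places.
\hat\phi_{1} = -0.0911

The Yule-Walker equations for an AR(p) process read, in matrix form,
  Gamma_p phi = r_p,   with   (Gamma_p)_{ij} = gamma(|i - j|),
                       (r_p)_i = gamma(i),   i,j = 1..p.
Substitute the sample gammas (Toeplitz matrix and right-hand side of size 3):
  Gamma_p = [[1.4, 0.0635, -0.5285], [0.0635, 1.4, 0.0635], [-0.5285, 0.0635, 1.4]]
  r_p     = [0.0635, -0.5285, -0.5401]
Written out (R1..R3):
  (R1) 1.4 phi_1 + 0.0635 phi_2 - 0.5285 phi_3 = 0.0635
  (R2) 0.0635 phi_1 + 1.4 phi_2 + 0.0635 phi_3 = -0.5285
  (R3) -0.5285 phi_1 + 0.0635 phi_2 + 1.4 phi_3 = -0.5401
Gaussian elimination:
  R2 <- R2 - (0.0635/1.4) R1 = R2 - (0.045357) R1:  1.39712 phi_2 + 0.087471 phi_3 = -0.53138
  R3 <- R3 - (-0.5285/1.4) R1 = R3 - (-0.3775) R1:  0.087471 phi_2 + 1.200491 phi_3 = -0.516129
  R3 <- R3 - (0.087471/1.39712) R2 = R3 - (0.062608) R2:  1.195015 phi_3 = -0.48286
Back-substitution:
  phi_hat_3 = -0.48286 / 1.195015 = -0.404062
  phi_hat_2 = (-0.53138 - (0.087471)(-0.404062)) / 1.39712 = -0.355042
  phi_hat_1 = (0.0635 - (0.0635)(-0.355042) - (-0.5285)(-0.404062)) / 1.4 = -0.091073
So phi_hat = [-0.0911, -0.3550, -0.4041].
Therefore phi_hat_1 = -0.0911.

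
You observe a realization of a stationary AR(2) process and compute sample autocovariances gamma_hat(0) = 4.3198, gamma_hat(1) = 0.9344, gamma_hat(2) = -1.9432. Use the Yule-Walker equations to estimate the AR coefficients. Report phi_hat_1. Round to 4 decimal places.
\hat\phi_{1} = 0.3290

The Yule-Walker equations for an AR(p) process read, in matrix form,
  Gamma_p phi = r_p,   with   (Gamma_p)_{ij} = gamma(|i - j|),
                       (r_p)_i = gamma(i),   i,j = 1..p.
Substitute the sample gammas (Toeplitz matrix and right-hand side of size 2):
  Gamma_p = [[4.3198, 0.9344], [0.9344, 4.3198]]
  r_p     = [0.9344, -1.9432]
Written out:
  4.3198 phi_1 + 0.9344 phi_2 = 0.9344
  0.9344 phi_1 + 4.3198 phi_2 = -1.9432
Solve by Cramer's rule:
  det = gamma(0)^2 - gamma(1)^2 = (4.3198)^2 - (0.9344)^2 = 18.66067204 - 0.87310336 = 17.78756868
  phi_hat_1 = [gamma(1) gamma(0) - gamma(1) gamma(2)] / det = [(0.9344)(4.3198) - (0.9344)(-1.9432)] / 17.78756868 = 5.8521472 / 17.78756868 = 0.329
  phi_hat_2 = [gamma(0) gamma(2) - gamma(1)^2] / det = [(4.3198)(-1.9432) - (0.9344)^2] / 17.78756868 = -9.26733872 / 17.78756868 = -0.521
So phi_hat = [0.3290, -0.5210].
Therefore phi_hat_1 = 0.3290.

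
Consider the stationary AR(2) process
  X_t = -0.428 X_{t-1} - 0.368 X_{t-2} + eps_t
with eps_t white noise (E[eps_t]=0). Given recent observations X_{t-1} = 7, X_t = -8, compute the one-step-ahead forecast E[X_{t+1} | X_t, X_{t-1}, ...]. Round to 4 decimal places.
E[X_{t+1} \mid \mathcal F_t] = 0.8480

For an AR(p) model X_t = c + sum_i phi_i X_{t-i} + eps_t, the
one-step-ahead conditional mean is
  E[X_{t+1} | X_t, ...] = c + sum_i phi_i X_{t+1-i}.
Substitute known values:
  E[X_{t+1} | ...] = (-0.428) * (-8) + (-0.368) * (7)
                   = 0.8480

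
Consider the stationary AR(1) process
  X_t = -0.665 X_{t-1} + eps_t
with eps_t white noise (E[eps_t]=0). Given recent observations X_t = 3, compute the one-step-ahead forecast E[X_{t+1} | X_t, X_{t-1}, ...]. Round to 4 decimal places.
E[X_{t+1} \mid \mathcal F_t] = -1.9950

For an AR(p) model X_t = c + sum_i phi_i X_{t-i} + eps_t, the
one-step-ahead conditional mean is
  E[X_{t+1} | X_t, ...] = c + sum_i phi_i X_{t+1-i}.
Substitute known values:
  E[X_{t+1} | ...] = (-0.665) * (3)
                   = -1.9950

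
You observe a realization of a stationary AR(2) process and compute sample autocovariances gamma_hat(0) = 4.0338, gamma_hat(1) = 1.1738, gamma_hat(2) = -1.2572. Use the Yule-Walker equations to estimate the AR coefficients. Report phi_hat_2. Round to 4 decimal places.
\hat\phi_{2} = -0.4330

The Yule-Walker equations for an AR(p) process read, in matrix form,
  Gamma_p phi = r_p,   with   (Gamma_p)_{ij} = gamma(|i - j|),
                       (r_p)_i = gamma(i),   i,j = 1..p.
Substitute the sample gammas (Toeplitz matrix and right-hand side of size 2):
  Gamma_p = [[4.0338, 1.1738], [1.1738, 4.0338]]
  r_p     = [1.1738, -1.2572]
Written out:
  4.0338 phi_1 + 1.1738 phi_2 = 1.1738
  1.1738 phi_1 + 4.0338 phi_2 = -1.2572
Solve by Cramer's rule:
  det = gamma(0)^2 - gamma(1)^2 = (4.0338)^2 - (1.1738)^2 = 16.27154244 - 1.37780644 = 14.893736
  phi_hat_1 = [gamma(1) gamma(0) - gamma(1) gamma(2)] / det = [(1.1738)(4.0338) - (1.1738)(-1.2572)] / 14.893736 = 6.2105758 / 14.893736 = 0.417
  phi_hat_2 = [gamma(0) gamma(2) - gamma(1)^2] / det = [(4.0338)(-1.2572) - (1.1738)^2] / 14.893736 = -6.4490998 / 14.893736 = -0.433
So phi_hat = [0.4170, -0.4330].
Therefore phi_hat_2 = -0.4330.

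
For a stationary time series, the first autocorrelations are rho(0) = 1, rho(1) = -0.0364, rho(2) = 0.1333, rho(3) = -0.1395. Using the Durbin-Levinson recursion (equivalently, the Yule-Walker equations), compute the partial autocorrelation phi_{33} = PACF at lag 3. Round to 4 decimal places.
\phi_{33} = -0.1330

The PACF at lag k is phi_{kk}, the last component of the solution
to the Yule-Walker system G_k phi = r_k where
  (G_k)_{ij} = rho(|i - j|), (r_k)_i = rho(i), i,j = 1..k.
Equivalently, Durbin-Levinson gives phi_{kk} iteratively:
  phi_{11} = rho(1)
  phi_{kk} = [rho(k) - sum_{j=1..k-1} phi_{k-1,j} rho(k-j)]
            / [1 - sum_{j=1..k-1} phi_{k-1,j} rho(j)],
  phi_{k,j} = phi_{k-1,j} - phi_{kk} phi_{k-1,k-j},  j = 1..k-1.
Step k = 1:
  phi_11 = rho(1) = -0.0364.
Step k = 2:
  phi_22 = [rho(2) - phi_11 rho(1)] / [1 - phi_11 rho(1)] = [0.1333 - (-0.0364)(-0.0364)] / [1 - (-0.0364)(-0.0364)]
         = 0.13197504 / 0.99867504 = 0.13215.
  Update: phi_21 = phi_11 - phi_22 phi_11 = -0.0364 - (0.13215)(-0.0364) = -0.03159.
Step k = 3:
  phi_33 = [rho(3) - phi_21 rho(2) - phi_22 rho(1)] / [1 - phi_21 rho(1) - phi_22 rho(2)]
    numerator   = -0.1395 - (-0.03159)(0.1333) - (0.13215)(-0.0364) = -0.13047882
    denominator = 1 - (-0.03159)(-0.0364) - (0.13215)(0.1333) = 0.98123452
  phi_33 = -0.13047882 / 0.98123452 = -0.133.
Therefore phi_{33} = -0.1330.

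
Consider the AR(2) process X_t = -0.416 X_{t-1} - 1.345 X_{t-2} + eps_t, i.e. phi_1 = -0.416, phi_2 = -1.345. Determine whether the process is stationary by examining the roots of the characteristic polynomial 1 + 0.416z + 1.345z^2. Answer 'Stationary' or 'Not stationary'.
\text{Not stationary}

The AR(p) characteristic polynomial is P(z) = 1 + 0.416z + 1.345z^2.
Stationarity requires all roots to lie outside the unit circle, i.e. |z| > 1 for every root.
Set 1 + (0.416) z + (1.345) z^2 = 0, i.e. a z^2 + b z + c = 0 with a = 1.345, b = 0.416, c = 1.
Discriminant D = b^2 - 4ac = (0.416)^2 - 4*(1.345)*1 = 0.173056 - (5.38) = -5.206944.
D < 0, so the roots are the complex-conjugate pair z = (-b +/- i sqrt(-D)) / (2a) = -0.1546 +/- 0.8483i.
For a conjugate pair |z|^2 = z * conj(z) = (product of roots) = c/a = 1/(1.345) = 0.743494, so |z| = sqrt(0.743494) = 0.8623 for both roots.
Moduli of all roots: 0.8623, 0.8623.
All moduli strictly greater than 1? No.
Verdict: Not stationary.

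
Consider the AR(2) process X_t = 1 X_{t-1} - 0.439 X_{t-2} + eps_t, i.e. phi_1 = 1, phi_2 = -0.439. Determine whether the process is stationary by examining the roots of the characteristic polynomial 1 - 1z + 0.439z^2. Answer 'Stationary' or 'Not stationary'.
\text{Stationary}

The AR(p) characteristic polynomial is P(z) = 1 - 1z + 0.439z^2.
Stationarity requires all roots to lie outside the unit circle, i.e. |z| > 1 for every root.
Set 1 + (-1) z + (0.439) z^2 = 0, i.e. a z^2 + b z + c = 0 with a = 0.439, b = -1, c = 1.
Discriminant D = b^2 - 4ac = (-1)^2 - 4*(0.439)*1 = 1 - (1.756) = -0.756.
D < 0, so the roots are the complex-conjugate pair z = (-b +/- i sqrt(-D)) / (2a) = 1.139 +/- 0.9903i.
For a conjugate pair |z|^2 = z * conj(z) = (product of roots) = c/a = 1/(0.439) = 2.277904, so |z| = sqrt(2.277904) = 1.5093 for both roots.
Moduli of all roots: 1.5093, 1.5093.
All moduli strictly greater than 1? Yes.
Verdict: Stationary.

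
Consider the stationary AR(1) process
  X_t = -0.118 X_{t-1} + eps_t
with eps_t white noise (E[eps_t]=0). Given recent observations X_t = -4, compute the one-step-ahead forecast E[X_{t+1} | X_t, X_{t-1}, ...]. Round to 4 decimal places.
E[X_{t+1} \mid \mathcal F_t] = 0.4720

For an AR(p) model X_t = c + sum_i phi_i X_{t-i} + eps_t, the
one-step-ahead conditional mean is
  E[X_{t+1} | X_t, ...] = c + sum_i phi_i X_{t+1-i}.
Substitute known values:
  E[X_{t+1} | ...] = (-0.118) * (-4)
                   = 0.4720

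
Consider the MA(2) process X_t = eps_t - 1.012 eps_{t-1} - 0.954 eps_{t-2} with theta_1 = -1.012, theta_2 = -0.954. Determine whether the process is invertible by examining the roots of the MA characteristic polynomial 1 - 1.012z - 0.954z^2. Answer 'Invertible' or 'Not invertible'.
\text{Not invertible}

The MA(q) characteristic polynomial is P(z) = 1 - 1.012z - 0.954z^2.
Invertibility requires all roots to lie outside the unit circle, i.e. |z| > 1 for every root.
Set 1 + (-1.012) z + (-0.954) z^2 = 0, i.e. a z^2 + b z + c = 0 with a = -0.954, b = -1.012, c = 1.
Discriminant D = b^2 - 4ac = (-1.012)^2 - 4*(-0.954)*1 = 1.024144 - (-3.816) = 4.840144.
D >= 0, so the roots are real: z = (-b +/- sqrt(D)) / (2a) = (1.012 +/- 2.200033) / (-1.908).
  z_1 = (1.012 + 2.200033) / (-1.908) = -1.6835,   |z_1| = 1.6835.
  z_2 = (1.012 - 2.200033) / (-1.908) = 0.6227,   |z_2| = 0.6227.
Moduli of all roots: 1.6835, 0.6227.
All moduli strictly greater than 1? No.
Verdict: Not invertible.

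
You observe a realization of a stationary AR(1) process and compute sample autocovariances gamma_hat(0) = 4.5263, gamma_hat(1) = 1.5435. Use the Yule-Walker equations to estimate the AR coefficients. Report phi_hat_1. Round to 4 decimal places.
\hat\phi_{1} = 0.3410

The Yule-Walker equations for an AR(p) process read, in matrix form,
  Gamma_p phi = r_p,   with   (Gamma_p)_{ij} = gamma(|i - j|),
                       (r_p)_i = gamma(i),   i,j = 1..p.
Substitute the sample gammas (Toeplitz matrix and right-hand side of size 1):
  Gamma_p = [[4.5263]]
  r_p     = [1.5435]
With p = 1 this is the single equation gamma(0) phi_1 = gamma(1):
  phi_hat_1 = gamma(1) / gamma(0) = 1.5435 / 4.5263 = 0.3410.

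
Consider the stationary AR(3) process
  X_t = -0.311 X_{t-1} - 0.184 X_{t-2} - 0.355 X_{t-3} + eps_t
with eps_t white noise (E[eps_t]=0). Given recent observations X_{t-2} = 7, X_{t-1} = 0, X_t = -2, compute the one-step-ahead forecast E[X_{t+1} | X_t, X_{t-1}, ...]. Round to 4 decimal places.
E[X_{t+1} \mid \mathcal F_t] = -1.8630

For an AR(p) model X_t = c + sum_i phi_i X_{t-i} + eps_t, the
one-step-ahead conditional mean is
  E[X_{t+1} | X_t, ...] = c + sum_i phi_i X_{t+1-i}.
Substitute known values:
  E[X_{t+1} | ...] = (-0.311) * (-2) + (-0.184) * (0) + (-0.355) * (7)
                   = -1.8630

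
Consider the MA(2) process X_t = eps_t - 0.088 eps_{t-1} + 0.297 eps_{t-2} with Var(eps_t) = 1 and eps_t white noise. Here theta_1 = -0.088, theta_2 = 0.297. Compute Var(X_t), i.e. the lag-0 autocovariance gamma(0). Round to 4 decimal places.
\gamma(0) = 1.0960

For an MA(q) process X_t = eps_t + sum_i theta_i eps_{t-i} with
Var(eps_t) = sigma^2, the variance is
  gamma(0) = sigma^2 * (1 + sum_i theta_i^2).
  sum_i theta_i^2 = (-0.088)^2 + (0.297)^2 = 0.007744 + 0.088209 = 0.095953.
  gamma(0) = 1 * (1 + 0.095953) = 1 * 1.095953 = 1.095953, which rounds to 1.0960.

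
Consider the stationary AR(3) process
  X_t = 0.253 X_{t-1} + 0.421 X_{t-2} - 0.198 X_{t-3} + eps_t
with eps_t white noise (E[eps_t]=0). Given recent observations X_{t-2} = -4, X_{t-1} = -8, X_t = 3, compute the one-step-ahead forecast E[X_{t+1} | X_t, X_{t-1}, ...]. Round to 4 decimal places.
E[X_{t+1} \mid \mathcal F_t] = -1.8170

For an AR(p) model X_t = c + sum_i phi_i X_{t-i} + eps_t, the
one-step-ahead conditional mean is
  E[X_{t+1} | X_t, ...] = c + sum_i phi_i X_{t+1-i}.
Substitute known values:
  E[X_{t+1} | ...] = (0.253) * (3) + (0.421) * (-8) + (-0.198) * (-4)
                   = -1.8170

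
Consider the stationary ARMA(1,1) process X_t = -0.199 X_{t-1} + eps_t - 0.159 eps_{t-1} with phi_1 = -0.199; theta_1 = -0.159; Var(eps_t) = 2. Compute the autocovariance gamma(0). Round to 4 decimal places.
\gamma(0) = 2.2669

Multiply the model equation by X_{t-k} and take expectations. With theta_0 = psi_0 = 1 and psi_j the MA(infinity) weights, this gives
  gamma(k) - sum_i phi_i gamma(k-i) = c_k,
  c_k = sigma^2 * sum_{j=k..q} theta_j psi_{j-k}   (c_k = 0 for k > q),
using gamma(-m) = gamma(m).
psi-weights needed (psi_j = theta_j + sum_i phi_i psi_{j-i}):
  psi_1 = theta_1 + phi_1 = -0.159 + (-0.199) = -0.358
Right-hand sides:
  c_0 = sigma^2 (1 + theta_1 psi_1) = 2 * (1 + (-0.159)(-0.358)) = 2 * 1.056922 = 2.113844
  c_1 = sigma^2 theta_1 = 2 * (-0.159) = -0.318
  c_2 = 0
Equations for k = 0 and k = 1 (AR order 1):
  gamma(0) = phi_1 gamma(1) + c_0
  gamma(1) = phi_1 gamma(0) + c_1
Substituting the second into the first: gamma(0) (1 - phi_1^2) = c_0 + phi_1 c_1, so
  gamma(0) = (c_0 + phi_1 c_1) / (1 - phi_1^2) = (2.113844 + (-0.199)(-0.318)) / (1 - (-0.199)^2) = 2.177126 / 0.960399 = 2.266897.
Therefore gamma(0) = 2.2669 (to 4 decimal places).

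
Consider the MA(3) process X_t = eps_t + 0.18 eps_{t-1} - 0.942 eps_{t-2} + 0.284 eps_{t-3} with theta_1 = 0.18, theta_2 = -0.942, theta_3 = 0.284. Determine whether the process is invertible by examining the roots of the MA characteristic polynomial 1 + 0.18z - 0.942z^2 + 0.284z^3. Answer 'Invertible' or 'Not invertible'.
\text{Not invertible}

The MA(q) characteristic polynomial is P(z) = 1 + 0.18z - 0.942z^2 + 0.284z^3.
Invertibility requires all roots to lie outside the unit circle, i.e. |z| > 1 for every root.
Degree 3: look for a simple real root z0 first, then factor out (1 - z/z0) and solve the remaining quadratic.
Testing z0 = 2.5: P(2.5) = 1 + (0.18)(2.5) + (-0.942)(2.5)^2 + (0.284)(2.5)^3
  = 1 + (0.45) + (-5.8875) + (4.4375) = 0.  So z_0 = 2.5 is a root, |z_0| = 2.5.
Divide out the factor (1 - 0.4 z) = (1 - z/z0) (since 1/z0 = 0.4):
  P(z) = (1 - 0.4 z)(1 + (0.58) z + (-0.71) z^2)
  [check: z-coef 0.58 - (0.4) = 0.18; z^2-coef -0.71 - (0.4)(0.58) = -0.942; z^3-coef -(0.4)(-0.71) = 0.284.]
Remaining roots from the quadratic factor 1 + (0.58) z + (-0.71) z^2:
  Set 1 + (0.58) z + (-0.71) z^2 = 0, i.e. a z^2 + b z + c = 0 with a = -0.71, b = 0.58, c = 1.
  Discriminant D = b^2 - 4ac = (0.58)^2 - 4*(-0.71)*1 = 0.3364 - (-2.84) = 3.1764.
  D >= 0, so the roots are real: z = (-b +/- sqrt(D)) / (2a) = (-0.58 +/- 1.782246) / (-1.42).
    z_1 = (-0.58 + 1.782246) / (-1.42) = -0.8467,   |z_1| = 0.8467.
    z_2 = (-0.58 - 1.782246) / (-1.42) = 1.6636,   |z_2| = 1.6636.
Moduli of all roots: 2.5000, 0.8467, 1.6636.
All moduli strictly greater than 1? No.
Verdict: Not invertible.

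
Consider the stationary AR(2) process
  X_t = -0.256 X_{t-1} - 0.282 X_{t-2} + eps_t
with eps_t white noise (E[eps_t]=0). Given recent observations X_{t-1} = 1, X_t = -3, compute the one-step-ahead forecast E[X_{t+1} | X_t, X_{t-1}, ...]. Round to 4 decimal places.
E[X_{t+1} \mid \mathcal F_t] = 0.4860

For an AR(p) model X_t = c + sum_i phi_i X_{t-i} + eps_t, the
one-step-ahead conditional mean is
  E[X_{t+1} | X_t, ...] = c + sum_i phi_i X_{t+1-i}.
Substitute known values:
  E[X_{t+1} | ...] = (-0.256) * (-3) + (-0.282) * (1)
                   = 0.4860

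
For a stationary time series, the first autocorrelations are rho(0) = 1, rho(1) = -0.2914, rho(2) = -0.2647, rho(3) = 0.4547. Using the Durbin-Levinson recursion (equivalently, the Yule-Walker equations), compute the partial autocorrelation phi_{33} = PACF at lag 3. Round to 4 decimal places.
\phi_{33} = 0.3030

The PACF at lag k is phi_{kk}, the last component of the solution
to the Yule-Walker system G_k phi = r_k where
  (G_k)_{ij} = rho(|i - j|), (r_k)_i = rho(i), i,j = 1..k.
Equivalently, Durbin-Levinson gives phi_{kk} iteratively:
  phi_{11} = rho(1)
  phi_{kk} = [rho(k) - sum_{j=1..k-1} phi_{k-1,j} rho(k-j)]
            / [1 - sum_{j=1..k-1} phi_{k-1,j} rho(j)],
  phi_{k,j} = phi_{k-1,j} - phi_{kk} phi_{k-1,k-j},  j = 1..k-1.
Step k = 1:
  phi_11 = rho(1) = -0.2914.
Step k = 2:
  phi_22 = [rho(2) - phi_11 rho(1)] / [1 - phi_11 rho(1)] = [-0.2647 - (-0.2914)(-0.2914)] / [1 - (-0.2914)(-0.2914)]
         = -0.34961396 / 0.91508604 = -0.382056.
  Update: phi_21 = phi_11 - phi_22 phi_11 = -0.2914 - (-0.382056)(-0.2914) = -0.402731.
Step k = 3:
  phi_33 = [rho(3) - phi_21 rho(2) - phi_22 rho(1)] / [1 - phi_21 rho(1) - phi_22 rho(2)]
    numerator   = 0.4547 - (-0.402731)(-0.2647) - (-0.382056)(-0.2914) = 0.23676602
    denominator = 1 - (-0.402731)(-0.2914) - (-0.382056)(-0.2647) = 0.78151399
  phi_33 = 0.23676602 / 0.78151399 = 0.303.
Therefore phi_{33} = 0.3030.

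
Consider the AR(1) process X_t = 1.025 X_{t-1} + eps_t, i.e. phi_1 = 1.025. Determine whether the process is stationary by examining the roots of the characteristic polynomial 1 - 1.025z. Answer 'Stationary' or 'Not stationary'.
\text{Not stationary}

The AR(p) characteristic polynomial is P(z) = 1 - 1.025z.
Stationarity requires all roots to lie outside the unit circle, i.e. |z| > 1 for every root.
This is linear in z: 1 + (-1.025) z = 0  =>  z = -1/(-1.025) = 0.97561,  |z| = 0.97561.
Moduli of all roots: 0.9756.
All moduli strictly greater than 1? No.
Verdict: Not stationary.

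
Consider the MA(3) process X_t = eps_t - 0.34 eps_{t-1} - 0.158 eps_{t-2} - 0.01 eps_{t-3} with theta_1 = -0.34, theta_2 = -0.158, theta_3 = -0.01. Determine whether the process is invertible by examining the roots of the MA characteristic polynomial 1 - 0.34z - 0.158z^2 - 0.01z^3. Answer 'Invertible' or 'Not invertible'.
\text{Invertible}

The MA(q) characteristic polynomial is P(z) = 1 - 0.34z - 0.158z^2 - 0.01z^3.
Invertibility requires all roots to lie outside the unit circle, i.e. |z| > 1 for every root.
Degree 3: look for a simple real root z0 first, then factor out (1 - z/z0) and solve the remaining quadratic.
Testing z0 = -5: P(-5) = 1 + (-0.34)(-5) + (-0.158)(-5)^2 + (-0.01)(-5)^3
  = 1 + (1.7) + (-3.95) + (1.25) = 0.  So z_0 = -5 is a root, |z_0| = 5.
Divide out the factor (1 + 0.2 z) = (1 - z/z0) (since 1/z0 = -0.2):
  P(z) = (1 + 0.2 z)(1 + (-0.54) z + (-0.05) z^2)
  [check: z-coef -0.54 - (-0.2) = -0.34; z^2-coef -0.05 - (-0.2)(-0.54) = -0.158; z^3-coef -(-0.2)(-0.05) = -0.01.]
Remaining roots from the quadratic factor 1 + (-0.54) z + (-0.05) z^2:
  Set 1 + (-0.54) z + (-0.05) z^2 = 0, i.e. a z^2 + b z + c = 0 with a = -0.05, b = -0.54, c = 1.
  Discriminant D = b^2 - 4ac = (-0.54)^2 - 4*(-0.05)*1 = 0.2916 - (-0.2) = 0.4916.
  D >= 0, so the roots are real: z = (-b +/- sqrt(D)) / (2a) = (0.54 +/- 0.701142) / (-0.1).
    z_1 = (0.54 + 0.701142) / (-0.1) = -12.4114,   |z_1| = 12.4114.
    z_2 = (0.54 - 0.701142) / (-0.1) = 1.6114,   |z_2| = 1.6114.
Moduli of all roots: 5.0000, 12.4114, 1.6114.
All moduli strictly greater than 1? Yes.
Verdict: Invertible.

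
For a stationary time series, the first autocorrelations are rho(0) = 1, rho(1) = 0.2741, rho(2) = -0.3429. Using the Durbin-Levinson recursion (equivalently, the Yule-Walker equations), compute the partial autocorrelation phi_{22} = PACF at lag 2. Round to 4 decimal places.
\phi_{22} = -0.4520

The PACF at lag k is phi_{kk}, the last component of the solution
to the Yule-Walker system G_k phi = r_k where
  (G_k)_{ij} = rho(|i - j|), (r_k)_i = rho(i), i,j = 1..k.
Equivalently, Durbin-Levinson gives phi_{kk} iteratively:
  phi_{11} = rho(1)
  phi_{kk} = [rho(k) - sum_{j=1..k-1} phi_{k-1,j} rho(k-j)]
            / [1 - sum_{j=1..k-1} phi_{k-1,j} rho(j)],
  phi_{k,j} = phi_{k-1,j} - phi_{kk} phi_{k-1,k-j},  j = 1..k-1.
Step k = 1:
  phi_11 = rho(1) = 0.2741.
Step k = 2:
  phi_22 = [rho(2) - phi_11 rho(1)] / [1 - phi_11 rho(1)] = [-0.3429 - (0.2741)(0.2741)] / [1 - (0.2741)(0.2741)]
         = -0.41803081 / 0.92486919 = -0.452.
Therefore phi_{22} = -0.4520.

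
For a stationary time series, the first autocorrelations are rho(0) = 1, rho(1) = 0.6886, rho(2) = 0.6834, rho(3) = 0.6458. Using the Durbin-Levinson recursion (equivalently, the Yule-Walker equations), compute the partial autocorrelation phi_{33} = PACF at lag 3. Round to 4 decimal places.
\phi_{33} = 0.1999

The PACF at lag k is phi_{kk}, the last component of the solution
to the Yule-Walker system G_k phi = r_k where
  (G_k)_{ij} = rho(|i - j|), (r_k)_i = rho(i), i,j = 1..k.
Equivalently, Durbin-Levinson gives phi_{kk} iteratively:
  phi_{11} = rho(1)
  phi_{kk} = [rho(k) - sum_{j=1..k-1} phi_{k-1,j} rho(k-j)]
            / [1 - sum_{j=1..k-1} phi_{k-1,j} rho(j)],
  phi_{k,j} = phi_{k-1,j} - phi_{kk} phi_{k-1,k-j},  j = 1..k-1.
Step k = 1:
  phi_11 = rho(1) = 0.6886.
Step k = 2:
  phi_22 = [rho(2) - phi_11 rho(1)] / [1 - phi_11 rho(1)] = [0.6834 - (0.6886)(0.6886)] / [1 - (0.6886)(0.6886)]
         = 0.20923004 / 0.52583004 = 0.397904.
  Update: phi_21 = phi_11 - phi_22 phi_11 = 0.6886 - (0.397904)(0.6886) = 0.414603.
Step k = 3:
  phi_33 = [rho(3) - phi_21 rho(2) - phi_22 rho(1)] / [1 - phi_21 rho(1) - phi_22 rho(2)]
    numerator   = 0.6458 - (0.414603)(0.6834) - (0.397904)(0.6886) = 0.08846334
    denominator = 1 - (0.414603)(0.6886) - (0.397904)(0.6834) = 0.44257651
  phi_33 = 0.08846334 / 0.44257651 = 0.1999.
Therefore phi_{33} = 0.1999.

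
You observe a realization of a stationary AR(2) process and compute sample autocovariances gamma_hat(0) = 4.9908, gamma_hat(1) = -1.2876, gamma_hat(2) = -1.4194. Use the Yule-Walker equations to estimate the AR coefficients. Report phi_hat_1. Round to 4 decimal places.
\hat\phi_{1} = -0.3550

The Yule-Walker equations for an AR(p) process read, in matrix form,
  Gamma_p phi = r_p,   with   (Gamma_p)_{ij} = gamma(|i - j|),
                       (r_p)_i = gamma(i),   i,j = 1..p.
Substitute the sample gammas (Toeplitz matrix and right-hand side of size 2):
  Gamma_p = [[4.9908, -1.2876], [-1.2876, 4.9908]]
  r_p     = [-1.2876, -1.4194]
Written out:
  4.9908 phi_1 - 1.2876 phi_2 = -1.2876
  -1.2876 phi_1 + 4.9908 phi_2 = -1.4194
Solve by Cramer's rule:
  det = gamma(0)^2 - gamma(1)^2 = (4.9908)^2 - (-1.2876)^2 = 24.90808464 - 1.65791376 = 23.25017088
  phi_hat_1 = [gamma(1) gamma(0) - gamma(1) gamma(2)] / det = [(-1.2876)(4.9908) - (-1.2876)(-1.4194)] / 23.25017088 = -8.25377352 / 23.25017088 = -0.355
  phi_hat_2 = [gamma(0) gamma(2) - gamma(1)^2] / det = [(4.9908)(-1.4194) - (-1.2876)^2] / 23.25017088 = -8.74185528 / 23.25017088 = -0.376
So phi_hat = [-0.3550, -0.3760].
Therefore phi_hat_1 = -0.3550.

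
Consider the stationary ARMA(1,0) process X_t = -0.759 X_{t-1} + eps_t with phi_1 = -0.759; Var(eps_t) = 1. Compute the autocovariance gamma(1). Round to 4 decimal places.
\gamma(1) = -1.7904

Multiply the model equation by X_{t-k} and take expectations. With theta_0 = psi_0 = 1 and psi_j the MA(infinity) weights, this gives
  gamma(k) - sum_i phi_i gamma(k-i) = c_k,
  c_k = sigma^2 * sum_{j=k..q} theta_j psi_{j-k}   (c_k = 0 for k > q),
using gamma(-m) = gamma(m).
Pure AR (q = 0): c_0 = sigma^2 = 1, c_k = 0 for k >= 1.
Equations for k = 0 and k = 1 (AR order 1):
  gamma(0) = phi_1 gamma(1) + c_0
  gamma(1) = phi_1 gamma(0) + c_1
Substituting the second into the first: gamma(0) (1 - phi_1^2) = c_0 + phi_1 c_1, so
  gamma(0) = c_0 / (1 - phi_1^2) = 1 / (1 - (-0.759)^2) = 1 / 0.423919 = 2.358941.
  gamma(1) = phi_1 gamma(0) = (-0.759)(2.358941) = -1.790436.
Therefore gamma(1) = -1.7904 (to 4 decimal places).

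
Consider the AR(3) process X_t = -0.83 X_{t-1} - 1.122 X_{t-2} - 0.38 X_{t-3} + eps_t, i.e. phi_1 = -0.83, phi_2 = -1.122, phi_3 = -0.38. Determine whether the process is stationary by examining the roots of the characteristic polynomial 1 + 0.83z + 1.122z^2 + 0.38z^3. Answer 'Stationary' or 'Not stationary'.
\text{Stationary}

The AR(p) characteristic polynomial is P(z) = 1 + 0.83z + 1.122z^2 + 0.38z^3.
Stationarity requires all roots to lie outside the unit circle, i.e. |z| > 1 for every root.
Degree 3: look for a simple real root z0 first, then factor out (1 - z/z0) and solve the remaining quadratic.
Testing z0 = -2.5: P(-2.5) = 1 + (0.83)(-2.5) + (1.122)(-2.5)^2 + (0.38)(-2.5)^3
  = 1 + (-2.075) + (7.0125) + (-5.9375) = 0.  So z_0 = -2.5 is a root, |z_0| = 2.5.
Divide out the factor (1 + 0.4 z) = (1 - z/z0) (since 1/z0 = -0.4):
  P(z) = (1 + 0.4 z)(1 + (0.43) z + (0.95) z^2)
  [check: z-coef 0.43 - (-0.4) = 0.83; z^2-coef 0.95 - (-0.4)(0.43) = 1.122; z^3-coef -(-0.4)(0.95) = 0.38.]
Remaining roots from the quadratic factor 1 + (0.43) z + (0.95) z^2:
  Set 1 + (0.43) z + (0.95) z^2 = 0, i.e. a z^2 + b z + c = 0 with a = 0.95, b = 0.43, c = 1.
  Discriminant D = b^2 - 4ac = (0.43)^2 - 4*(0.95)*1 = 0.1849 - (3.8) = -3.6151.
  D < 0, so the roots are the complex-conjugate pair z = (-b +/- i sqrt(-D)) / (2a) = -0.2263 +/- 1.0007i.
  For a conjugate pair |z|^2 = z * conj(z) = (product of roots) = c/a = 1/(0.95) = 1.052632, so |z| = sqrt(1.052632) = 1.026 for both roots.
Moduli of all roots: 2.5000, 1.0260, 1.0260.
All moduli strictly greater than 1? Yes.
Verdict: Stationary.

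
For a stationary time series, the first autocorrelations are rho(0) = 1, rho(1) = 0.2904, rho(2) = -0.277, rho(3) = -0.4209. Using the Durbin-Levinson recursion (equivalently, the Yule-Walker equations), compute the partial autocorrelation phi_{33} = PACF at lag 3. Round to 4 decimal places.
\phi_{33} = -0.2511

The PACF at lag k is phi_{kk}, the last component of the solution
to the Yule-Walker system G_k phi = r_k where
  (G_k)_{ij} = rho(|i - j|), (r_k)_i = rho(i), i,j = 1..k.
Equivalently, Durbin-Levinson gives phi_{kk} iteratively:
  phi_{11} = rho(1)
  phi_{kk} = [rho(k) - sum_{j=1..k-1} phi_{k-1,j} rho(k-j)]
            / [1 - sum_{j=1..k-1} phi_{k-1,j} rho(j)],
  phi_{k,j} = phi_{k-1,j} - phi_{kk} phi_{k-1,k-j},  j = 1..k-1.
Step k = 1:
  phi_11 = rho(1) = 0.2904.
Step k = 2:
  phi_22 = [rho(2) - phi_11 rho(1)] / [1 - phi_11 rho(1)] = [-0.277 - (0.2904)(0.2904)] / [1 - (0.2904)(0.2904)]
         = -0.36133216 / 0.91566784 = -0.394611.
  Update: phi_21 = phi_11 - phi_22 phi_11 = 0.2904 - (-0.394611)(0.2904) = 0.404995.
Step k = 3:
  phi_33 = [rho(3) - phi_21 rho(2) - phi_22 rho(1)] / [1 - phi_21 rho(1) - phi_22 rho(2)]
    numerator   = -0.4209 - (0.404995)(-0.277) - (-0.394611)(0.2904) = -0.19412152
    denominator = 1 - (0.404995)(0.2904) - (-0.394611)(-0.277) = 0.77308237
  phi_33 = -0.19412152 / 0.77308237 = -0.2511.
Therefore phi_{33} = -0.2511.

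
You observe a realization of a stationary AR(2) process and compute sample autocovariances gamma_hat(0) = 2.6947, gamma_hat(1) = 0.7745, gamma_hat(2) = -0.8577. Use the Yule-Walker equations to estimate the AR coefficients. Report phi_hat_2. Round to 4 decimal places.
\hat\phi_{2} = -0.4370

The Yule-Walker equations for an AR(p) process read, in matrix form,
  Gamma_p phi = r_p,   with   (Gamma_p)_{ij} = gamma(|i - j|),
                       (r_p)_i = gamma(i),   i,j = 1..p.
Substitute the sample gammas (Toeplitz matrix and right-hand side of size 2):
  Gamma_p = [[2.6947, 0.7745], [0.7745, 2.6947]]
  r_p     = [0.7745, -0.8577]
Written out:
  2.6947 phi_1 + 0.7745 phi_2 = 0.7745
  0.7745 phi_1 + 2.6947 phi_2 = -0.8577
Solve by Cramer's rule:
  det = gamma(0)^2 - gamma(1)^2 = (2.6947)^2 - (0.7745)^2 = 7.26140809 - 0.59985025 = 6.66155784
  phi_hat_1 = [gamma(1) gamma(0) - gamma(1) gamma(2)] / det = [(0.7745)(2.6947) - (0.7745)(-0.8577)] / 6.66155784 = 2.7513338 / 6.66155784 = 0.413
  phi_hat_2 = [gamma(0) gamma(2) - gamma(1)^2] / det = [(2.6947)(-0.8577) - (0.7745)^2] / 6.66155784 = -2.91109444 / 6.66155784 = -0.437
So phi_hat = [0.4130, -0.4370].
Therefore phi_hat_2 = -0.4370.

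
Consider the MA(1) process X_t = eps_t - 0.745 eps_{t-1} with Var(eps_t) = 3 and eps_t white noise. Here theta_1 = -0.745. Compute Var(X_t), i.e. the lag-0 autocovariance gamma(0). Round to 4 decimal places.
\gamma(0) = 4.6651

For an MA(q) process X_t = eps_t + sum_i theta_i eps_{t-i} with
Var(eps_t) = sigma^2, the variance is
  gamma(0) = sigma^2 * (1 + sum_i theta_i^2).
  sum_i theta_i^2 = (-0.745)^2 = 0.555025.
  gamma(0) = 3 * (1 + 0.555025) = 3 * 1.555025 = 4.665075, which rounds to 4.6651.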